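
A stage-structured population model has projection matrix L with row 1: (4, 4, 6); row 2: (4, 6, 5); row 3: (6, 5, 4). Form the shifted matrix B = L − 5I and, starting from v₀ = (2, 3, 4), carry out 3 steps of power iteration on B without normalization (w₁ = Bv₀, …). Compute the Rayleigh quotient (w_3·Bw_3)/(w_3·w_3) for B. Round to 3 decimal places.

9.525

B = L − 5I has rows (-1, 4, 6); (4, 1, 5); (6, 5, -1)
w1 = Bv₀ = ((-1)·2 + 4·3 + 6·4; 4·2 + 1·3 + 5·4; 6·2 + 5·3 + (-1)·4) = (34, 31, 23)
w2 = Bw1 = ((-1)·34 + 4·31 + 6·23; 4·34 + 1·31 + 5·23; 6·34 + 5·31 + (-1)·23) = (228, 282, 336)
w3 = Bw2 = (2916, 2874, 2442)
Bw3 = (23232, 26748, 29424)
w3·Bw3 = 216471672; w3·w3 = 22726296; μ ≈ 216471672/22726296 = 9.525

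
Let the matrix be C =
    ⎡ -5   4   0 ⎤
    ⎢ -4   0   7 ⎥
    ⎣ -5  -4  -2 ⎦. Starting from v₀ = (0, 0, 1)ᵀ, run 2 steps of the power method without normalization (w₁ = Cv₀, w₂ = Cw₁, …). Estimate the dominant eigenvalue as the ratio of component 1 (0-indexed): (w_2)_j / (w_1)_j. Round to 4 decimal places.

w1 = Cv₀ = (0, 7, -2)
w2 = Cw1 = (28, -14, -24)
Ratio at component: -14 / 7 = -2.0000

λ ≈ -2.0000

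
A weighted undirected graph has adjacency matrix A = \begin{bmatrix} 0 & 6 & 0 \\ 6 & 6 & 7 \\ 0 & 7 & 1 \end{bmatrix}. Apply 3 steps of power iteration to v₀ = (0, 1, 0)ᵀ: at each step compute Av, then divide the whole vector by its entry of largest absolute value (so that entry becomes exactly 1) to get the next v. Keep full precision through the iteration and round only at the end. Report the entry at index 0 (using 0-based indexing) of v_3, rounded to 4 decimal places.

Av0 = (6.00000, 6.00000, 7.00000); divide by 7.00000 → v1 = (0.85714, 0.85714, 1.00000)
Av1 = (5.14286, 17.28571, 7.00000); divide by 17.28571 → v2 = (0.29752, 1.00000, 0.40496)
Av2 = (6.00000, 10.61983, 7.40496); divide by 10.61983 → v3 = (0.56498, 1.00000, 0.69728)
Requested entry of v3: 726/1285 = 0.5650

0.5650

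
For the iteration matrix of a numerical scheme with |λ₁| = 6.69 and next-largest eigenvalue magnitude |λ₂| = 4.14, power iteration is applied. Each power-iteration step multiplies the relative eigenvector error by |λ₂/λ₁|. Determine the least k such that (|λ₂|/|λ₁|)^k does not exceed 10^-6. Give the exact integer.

|λ₂/λ₁| = 4.14/6.69 = 0.61883
Need k ≥ ln(10^-6) / ln(0.61883) = -13.8155 / -0.4799 ≈ 28.787
Smallest integer k satisfying the bound: 29

29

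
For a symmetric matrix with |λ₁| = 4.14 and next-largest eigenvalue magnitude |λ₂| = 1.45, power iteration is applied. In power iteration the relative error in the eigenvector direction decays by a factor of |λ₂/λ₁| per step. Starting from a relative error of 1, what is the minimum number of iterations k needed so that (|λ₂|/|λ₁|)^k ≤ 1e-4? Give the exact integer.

9

|λ₂/λ₁| = 1.45/4.14 = 0.35024
Need k ≥ ln(1e-4) / ln(0.35024) = -9.2103 / -1.0491 ≈ 8.779
Smallest integer k satisfying the bound: 9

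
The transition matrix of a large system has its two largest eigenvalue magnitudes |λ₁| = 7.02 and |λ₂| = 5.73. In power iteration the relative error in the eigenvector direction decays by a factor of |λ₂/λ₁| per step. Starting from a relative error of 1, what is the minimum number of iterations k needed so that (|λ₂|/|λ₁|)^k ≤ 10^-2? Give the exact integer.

|λ₂/λ₁| = 5.73/7.02 = 0.81624
Need k ≥ ln(10^-2) / ln(0.81624) = -4.6052 / -0.2030 ≈ 22.680
Smallest integer k satisfying the bound: 23

23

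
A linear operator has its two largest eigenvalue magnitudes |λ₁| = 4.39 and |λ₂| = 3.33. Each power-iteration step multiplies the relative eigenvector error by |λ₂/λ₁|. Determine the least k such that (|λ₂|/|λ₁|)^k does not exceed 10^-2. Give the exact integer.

17

|λ₂/λ₁| = 3.33/4.39 = 0.75854
Need k ≥ ln(10^-2) / ln(0.75854) = -4.6052 / -0.2764 ≈ 16.664
Smallest integer k satisfying the bound: 17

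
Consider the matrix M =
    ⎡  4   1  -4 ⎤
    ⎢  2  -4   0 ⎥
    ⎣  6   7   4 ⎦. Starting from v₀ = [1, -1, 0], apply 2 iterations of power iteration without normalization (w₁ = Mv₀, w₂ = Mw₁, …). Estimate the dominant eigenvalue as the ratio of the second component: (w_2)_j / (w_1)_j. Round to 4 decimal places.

-3.0000

w1 = Mv₀ = (4·1 + 1·(-1) + (-4)·0; 2·1 + (-4)·(-1) + 0·0; 6·1 + 7·(-1) + 4·0) = (3, 6, -1)
w2 = Mw1 = (4·3 + 1·6 + (-4)·(-1); 2·3 + (-4)·6 + 0·(-1); 6·3 + 7·6 + 4·(-1)) = (22, -18, 56)
Ratio at component: -18 / 6 = -3.0000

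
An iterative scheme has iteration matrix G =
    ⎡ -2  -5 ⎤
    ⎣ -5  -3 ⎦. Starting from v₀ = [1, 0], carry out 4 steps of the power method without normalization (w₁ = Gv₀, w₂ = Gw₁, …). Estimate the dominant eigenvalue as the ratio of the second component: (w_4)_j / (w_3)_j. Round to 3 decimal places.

w1 = Gv₀ = ((-2)·1 + (-5)·0; (-5)·1 + (-3)·0) = (-2, -5)
w2 = Gw1 = ((-2)·(-2) + (-5)·(-5); (-5)·(-2) + (-3)·(-5)) = (29, 25)
w3 = Gw2 = (-183, -220)
w4 = Gw3 = (1466, 1575)
Ratio at component: 1575 / -220 = -7.159

λ ≈ -7.159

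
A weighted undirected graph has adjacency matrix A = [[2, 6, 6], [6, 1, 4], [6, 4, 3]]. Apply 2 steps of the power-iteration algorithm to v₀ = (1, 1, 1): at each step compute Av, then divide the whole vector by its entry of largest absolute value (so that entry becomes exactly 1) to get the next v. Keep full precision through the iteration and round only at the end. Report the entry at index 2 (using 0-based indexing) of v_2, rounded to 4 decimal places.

0.9709

Av0 = (14.00000, 11.00000, 13.00000); divide by 14.00000 → v1 = (1.00000, 0.78571, 0.92857)
Av1 = (12.28571, 10.50000, 11.92857); divide by 12.28571 → v2 = (1.00000, 0.85465, 0.97093)
Requested entry of v2: 167/172 = 0.9709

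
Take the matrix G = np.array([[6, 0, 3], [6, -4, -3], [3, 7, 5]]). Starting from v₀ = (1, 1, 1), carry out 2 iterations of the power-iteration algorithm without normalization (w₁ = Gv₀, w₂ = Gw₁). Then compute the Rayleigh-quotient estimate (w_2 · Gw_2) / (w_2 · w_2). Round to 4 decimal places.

9.0733

w1 = Gv₀ = (6·1 + 0·1 + 3·1; 6·1 + (-4)·1 + (-3)·1; 3·1 + 7·1 + 5·1) = (9, -1, 15)
w2 = Gw1 = (6·9 + 0·(-1) + 3·15; 6·9 + (-4)·(-1) + (-3)·15; 3·9 + 7·(-1) + 5·15) = (99, 13, 95)
Gw2 = (879, 257, 863)
w2·Gw2 = 99·879 + 13·257 + 95·863 = 172347; w2·w2 = 99·99 + 13·13 + 95·95 = 18995
λ ≈ 172347/18995 = 9.0733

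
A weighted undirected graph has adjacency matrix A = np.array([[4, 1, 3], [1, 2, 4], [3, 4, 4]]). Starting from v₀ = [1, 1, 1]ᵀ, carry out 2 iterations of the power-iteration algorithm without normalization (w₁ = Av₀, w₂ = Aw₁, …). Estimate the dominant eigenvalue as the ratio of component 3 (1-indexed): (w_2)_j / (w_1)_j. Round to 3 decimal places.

w1 = Av₀ = (4·1 + 1·1 + 3·1; 1·1 + 2·1 + 4·1; 3·1 + 4·1 + 4·1) = (8, 7, 11)
w2 = Aw1 = (4·8 + 1·7 + 3·11; 1·8 + 2·7 + 4·11; 3·8 + 4·7 + 4·11) = (72, 66, 96)
Ratio at component: 96 / 11 = 8.727

8.727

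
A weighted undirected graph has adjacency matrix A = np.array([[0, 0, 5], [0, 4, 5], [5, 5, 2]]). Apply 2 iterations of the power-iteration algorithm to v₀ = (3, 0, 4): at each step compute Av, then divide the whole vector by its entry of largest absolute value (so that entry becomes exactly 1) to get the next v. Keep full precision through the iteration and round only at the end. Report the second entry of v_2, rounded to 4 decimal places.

Av0 = (20.00000, 20.00000, 23.00000); divide by 23.00000 → v1 = (0.86957, 0.86957, 1.00000)
Av1 = (5.00000, 8.47826, 10.69565); divide by 10.69565 → v2 = (0.46748, 0.79268, 1.00000)
Requested entry of v2: 195/246 = 0.7927

0.7927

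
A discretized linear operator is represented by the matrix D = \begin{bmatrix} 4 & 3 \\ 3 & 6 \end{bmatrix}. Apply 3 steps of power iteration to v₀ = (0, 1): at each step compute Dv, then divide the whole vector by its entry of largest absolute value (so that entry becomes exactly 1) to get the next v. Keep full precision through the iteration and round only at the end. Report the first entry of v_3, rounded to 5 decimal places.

Dv0 = (3.000000, 6.000000); divide by 6.000000 → v1 = (0.500000, 1.000000)
Dv1 = (5.000000, 7.500000); divide by 7.500000 → v2 = (0.666667, 1.000000)
Dv2 = (5.666667, 8.000000); divide by 8.000000 → v3 = (0.708333, 1.000000)
Requested entry of v3: 255/360 = 0.70833

0.70833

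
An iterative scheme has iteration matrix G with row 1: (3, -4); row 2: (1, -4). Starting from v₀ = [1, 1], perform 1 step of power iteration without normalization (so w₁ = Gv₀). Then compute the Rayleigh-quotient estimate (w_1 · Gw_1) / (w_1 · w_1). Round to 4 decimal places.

-4.2000

w1 = Gv₀ = (3·1 + (-4)·1; 1·1 + (-4)·1) = (-1, -3)
Gw1 = (9, 11)
w1·Gw1 = (-1)·9 + (-3)·11 = -42; w1·w1 = (-1)·(-1) + (-3)·(-3) = 10
λ ≈ -42/10 = -4.2000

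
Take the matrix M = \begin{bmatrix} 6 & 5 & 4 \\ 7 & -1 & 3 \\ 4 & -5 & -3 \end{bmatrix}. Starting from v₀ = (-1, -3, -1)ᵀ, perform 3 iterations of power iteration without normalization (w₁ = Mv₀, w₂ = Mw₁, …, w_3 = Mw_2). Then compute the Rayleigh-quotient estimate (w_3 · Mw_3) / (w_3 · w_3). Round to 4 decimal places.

7.8051

w1 = Mv₀ = (-25, -7, 14)
w2 = Mw1 = (-129, -126, -107)
w3 = Mw2 = (-1832, -1098, 435)
Mw3 = (-14742, -10421, -3143)
w3·Mw3 = (-1832)·(-14742) + (-1098)·(-10421) + 435·(-3143) = 37082397; w3·w3 = (-1832)·(-1832) + (-1098)·(-1098) + 435·435 = 4751053
λ ≈ 37082397/4751053 = 7.8051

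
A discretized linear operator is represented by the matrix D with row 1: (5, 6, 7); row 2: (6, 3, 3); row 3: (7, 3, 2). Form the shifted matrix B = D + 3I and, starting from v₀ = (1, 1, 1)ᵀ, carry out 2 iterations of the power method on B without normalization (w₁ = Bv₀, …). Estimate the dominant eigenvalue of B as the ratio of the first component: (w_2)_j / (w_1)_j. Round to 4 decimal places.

B = D + 3I has rows (8, 6, 7); (6, 6, 3); (7, 3, 5)
w1 = Bv₀ = (21, 15, 15)
w2 = Bw1 = (363, 261, 267)
Ratio: 363/21 = 17.2857

μ ≈ 17.2857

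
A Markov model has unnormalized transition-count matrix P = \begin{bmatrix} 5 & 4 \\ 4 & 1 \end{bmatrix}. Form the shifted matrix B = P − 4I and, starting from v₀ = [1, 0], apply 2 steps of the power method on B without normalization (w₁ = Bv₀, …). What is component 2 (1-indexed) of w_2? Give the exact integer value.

B = P − 4I has rows (1, 4); (4, -3)
w1 = Bv₀ = (1, 4)
w2 = Bw1 = (17, -8)
Requested component of w2: -8

-8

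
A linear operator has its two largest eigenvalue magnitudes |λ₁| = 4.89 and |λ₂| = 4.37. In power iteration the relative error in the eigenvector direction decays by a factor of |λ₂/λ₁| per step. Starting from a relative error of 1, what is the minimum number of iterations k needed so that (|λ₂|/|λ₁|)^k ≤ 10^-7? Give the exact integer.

|λ₂/λ₁| = 4.37/4.89 = 0.89366
Need k ≥ ln(10^-7) / ln(0.89366) = -16.1181 / -0.1124 ≈ 143.362
Smallest integer k satisfying the bound: 144

144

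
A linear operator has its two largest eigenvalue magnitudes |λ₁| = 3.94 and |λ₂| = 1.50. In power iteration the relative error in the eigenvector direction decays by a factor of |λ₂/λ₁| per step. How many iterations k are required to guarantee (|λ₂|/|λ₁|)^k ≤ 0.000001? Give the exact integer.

15

|λ₂/λ₁| = 1.50/3.94 = 0.38071
Need k ≥ ln(0.000001) / ln(0.38071) = -13.8155 / -0.9657 ≈ 14.306
Smallest integer k satisfying the bound: 15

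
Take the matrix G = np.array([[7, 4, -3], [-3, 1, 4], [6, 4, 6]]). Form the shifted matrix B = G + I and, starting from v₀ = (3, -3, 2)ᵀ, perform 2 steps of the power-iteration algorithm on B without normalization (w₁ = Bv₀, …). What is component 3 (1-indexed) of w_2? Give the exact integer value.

B = G + I has rows (8, 4, -3); (-3, 2, 4); (6, 4, 7)
w1 = Bv₀ = (8·3 + 4·(-3) + (-3)·2; (-3)·3 + 2·(-3) + 4·2; 6·3 + 4·(-3) + 7·2) = (6, -7, 20)
w2 = Bw1 = (8·6 + 4·(-7) + (-3)·20; (-3)·6 + 2·(-7) + 4·20; 6·6 + 4·(-7) + 7·20) = (-40, 48, 148)
Requested component of w2: 148

148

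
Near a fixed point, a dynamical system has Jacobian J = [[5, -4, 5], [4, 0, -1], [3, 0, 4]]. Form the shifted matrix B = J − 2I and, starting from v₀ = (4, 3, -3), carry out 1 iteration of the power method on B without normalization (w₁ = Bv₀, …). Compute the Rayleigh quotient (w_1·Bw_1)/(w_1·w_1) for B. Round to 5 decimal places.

-0.90465

B = J − 2I has rows (3, -4, 5); (4, -2, -1); (3, 0, 2)
w1 = Bv₀ = (3·4 + (-4)·3 + 5·(-3); 4·4 + (-2)·3 + (-1)·(-3); 3·4 + 0·3 + 2·(-3)) = (-15, 13, 6)
Bw1 = (-67, -92, -33)
w1·Bw1 = -389; w1·w1 = 430; μ ≈ -389/430 = -0.90465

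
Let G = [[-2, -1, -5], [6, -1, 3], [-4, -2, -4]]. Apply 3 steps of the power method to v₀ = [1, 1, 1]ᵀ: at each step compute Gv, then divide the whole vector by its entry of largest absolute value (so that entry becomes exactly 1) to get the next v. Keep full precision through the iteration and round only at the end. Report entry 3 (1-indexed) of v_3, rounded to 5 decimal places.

-0.47176

Gv0 = (-8.000000, 8.000000, -10.000000); divide by -10.000000 → v1 = (0.800000, -0.800000, 1.000000)
Gv1 = (-5.800000, 8.600000, -5.600000); divide by 8.600000 → v2 = (-0.674419, 1.000000, -0.651163)
Gv2 = (3.604651, -7.000000, 3.302326); divide by -7.000000 → v3 = (-0.514950, 1.000000, -0.471761)
Requested entry of v3: -284/602 = -0.47176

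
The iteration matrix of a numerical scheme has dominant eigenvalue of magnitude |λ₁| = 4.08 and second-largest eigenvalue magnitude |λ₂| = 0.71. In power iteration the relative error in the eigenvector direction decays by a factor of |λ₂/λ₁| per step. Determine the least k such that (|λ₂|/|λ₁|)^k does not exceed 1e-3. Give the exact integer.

|λ₂/λ₁| = 0.71/4.08 = 0.17402
Need k ≥ ln(1e-3) / ln(0.17402) = -6.9078 / -1.7486 ≈ 3.950
Smallest integer k satisfying the bound: 4

4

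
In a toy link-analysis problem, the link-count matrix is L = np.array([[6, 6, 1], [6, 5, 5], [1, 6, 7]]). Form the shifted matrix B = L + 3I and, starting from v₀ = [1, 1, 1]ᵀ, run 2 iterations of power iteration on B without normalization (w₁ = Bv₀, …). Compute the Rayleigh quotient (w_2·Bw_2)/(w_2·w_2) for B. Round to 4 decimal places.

B = L + 3I has rows (9, 6, 1); (6, 8, 5); (1, 6, 10)
w1 = Bv₀ = (9·1 + 6·1 + 1·1; 6·1 + 8·1 + 5·1; 1·1 + 6·1 + 10·1) = (16, 19, 17)
w2 = Bw1 = (9·16 + 6·19 + 1·17; 6·16 + 8·19 + 5·17; 1·16 + 6·19 + 10·17) = (275, 333, 300)
Bw2 = (4773, 5814, 5273)
w2·Bw2 = 4830537; w2·w2 = 276514; μ ≈ 4830537/276514 = 17.4694

μ ≈ 17.4694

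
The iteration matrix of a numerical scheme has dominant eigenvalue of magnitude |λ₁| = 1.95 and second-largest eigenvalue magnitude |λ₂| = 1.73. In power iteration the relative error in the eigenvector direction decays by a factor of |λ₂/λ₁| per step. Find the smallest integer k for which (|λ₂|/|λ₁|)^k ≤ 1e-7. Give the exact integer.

135

|λ₂/λ₁| = 1.73/1.95 = 0.88718
Need k ≥ ln(1e-7) / ln(0.88718) = -16.1181 / -0.1197 ≈ 134.645
Smallest integer k satisfying the bound: 135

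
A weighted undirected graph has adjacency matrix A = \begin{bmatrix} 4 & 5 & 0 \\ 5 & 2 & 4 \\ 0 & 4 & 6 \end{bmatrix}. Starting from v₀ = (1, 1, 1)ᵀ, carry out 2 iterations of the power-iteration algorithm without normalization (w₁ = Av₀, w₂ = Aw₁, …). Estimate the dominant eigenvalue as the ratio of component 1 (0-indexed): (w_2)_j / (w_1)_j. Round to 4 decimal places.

w1 = Av₀ = (9, 11, 10)
w2 = Aw1 = (91, 107, 104)
Ratio at component: 107 / 11 = 9.7273

λ ≈ 9.7273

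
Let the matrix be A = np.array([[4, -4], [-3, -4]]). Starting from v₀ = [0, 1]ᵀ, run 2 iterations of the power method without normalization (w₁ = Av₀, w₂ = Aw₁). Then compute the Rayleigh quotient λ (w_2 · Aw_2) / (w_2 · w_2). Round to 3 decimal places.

λ ≈ -4.000

w1 = Av₀ = (4·0 + (-4)·1; (-3)·0 + (-4)·1) = (-4, -4)
w2 = Aw1 = (4·(-4) + (-4)·(-4); (-3)·(-4) + (-4)·(-4)) = (0, 28)
Aw2 = (-112, -112)
w2·Aw2 = 0·(-112) + 28·(-112) = -3136; w2·w2 = 0·0 + 28·28 = 784
λ ≈ -3136/784 = -4.000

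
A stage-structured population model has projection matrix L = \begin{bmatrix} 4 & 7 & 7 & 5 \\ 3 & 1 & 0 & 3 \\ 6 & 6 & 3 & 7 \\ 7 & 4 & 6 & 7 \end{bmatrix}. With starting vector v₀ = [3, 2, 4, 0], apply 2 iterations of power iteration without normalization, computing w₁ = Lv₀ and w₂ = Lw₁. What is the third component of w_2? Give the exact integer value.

887

w1 = Lv₀ = (4·3 + 7·2 + 7·4 + 5·0; 3·3 + 1·2 + 0·4 + 3·0; 6·3 + 6·2 + 3·4 + 7·0; 7·3 + 4·2 + 6·4 + 7·0) = (54, 11, 42, 53)
w2 = Lw1 = (4·54 + 7·11 + 7·42 + 5·53; 3·54 + 1·11 + 0·42 + 3·53; 6·54 + 6·11 + 3·42 + 7·53; 7·54 + 4·11 + 6·42 + 7·53) = (852, 332, 887, 1045)
The requested component of w2 is 887.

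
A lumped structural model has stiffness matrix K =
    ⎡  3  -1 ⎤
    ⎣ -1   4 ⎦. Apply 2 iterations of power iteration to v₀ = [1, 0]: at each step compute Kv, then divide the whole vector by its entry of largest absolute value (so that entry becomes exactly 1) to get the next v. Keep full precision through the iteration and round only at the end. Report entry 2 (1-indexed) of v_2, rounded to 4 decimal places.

-0.7000

Kv0 = (3.00000, -1.00000); divide by 3.00000 → v1 = (1.00000, -0.33333)
Kv1 = (3.33333, -2.33333); divide by 3.33333 → v2 = (1.00000, -0.70000)
Requested entry of v2: -7/10 = -0.7000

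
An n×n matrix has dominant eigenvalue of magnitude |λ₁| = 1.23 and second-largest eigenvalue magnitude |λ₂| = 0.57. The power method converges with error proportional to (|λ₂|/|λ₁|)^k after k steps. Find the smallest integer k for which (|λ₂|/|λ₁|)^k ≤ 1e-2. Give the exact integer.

|λ₂/λ₁| = 0.57/1.23 = 0.46341
Need k ≥ ln(1e-2) / ln(0.46341) = -4.6052 / -0.7691 ≈ 5.987
Smallest integer k satisfying the bound: 6

6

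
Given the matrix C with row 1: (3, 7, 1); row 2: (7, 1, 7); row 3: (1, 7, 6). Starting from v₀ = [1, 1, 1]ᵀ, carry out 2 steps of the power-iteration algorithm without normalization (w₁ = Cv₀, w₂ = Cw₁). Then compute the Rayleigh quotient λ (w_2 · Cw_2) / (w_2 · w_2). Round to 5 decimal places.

13.53304

w1 = Cv₀ = (3·1 + 7·1 + 1·1; 7·1 + 1·1 + 7·1; 1·1 + 7·1 + 6·1) = (11, 15, 14)
w2 = Cw1 = (3·11 + 7·15 + 1·14; 7·11 + 1·15 + 7·14; 1·11 + 7·15 + 6·14) = (152, 190, 200)
Cw2 = (1986, 2654, 2682)
w2·Cw2 = 152·1986 + 190·2654 + 200·2682 = 1342532; w2·w2 = 152·152 + 190·190 + 200·200 = 99204
λ ≈ 1342532/99204 = 13.53304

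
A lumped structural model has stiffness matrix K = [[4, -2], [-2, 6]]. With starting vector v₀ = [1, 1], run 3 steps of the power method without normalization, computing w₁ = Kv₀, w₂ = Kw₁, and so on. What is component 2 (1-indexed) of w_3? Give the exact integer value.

120

w1 = Kv₀ = (2, 4)
w2 = Kw1 = (0, 20)
w3 = Kw2 = (-40, 120)
The requested component of w3 is 120.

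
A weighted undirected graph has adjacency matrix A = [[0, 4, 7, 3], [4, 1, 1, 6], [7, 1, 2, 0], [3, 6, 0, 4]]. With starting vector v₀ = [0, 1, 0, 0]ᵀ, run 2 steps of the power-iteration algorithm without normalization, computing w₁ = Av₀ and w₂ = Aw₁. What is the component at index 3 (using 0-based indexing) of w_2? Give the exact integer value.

42

w1 = Av₀ = (0·0 + 4·1 + 7·0 + 3·0; 4·0 + 1·1 + 1·0 + 6·0; 7·0 + 1·1 + 2·0 + 0·0; 3·0 + 6·1 + 0·0 + 4·0) = (4, 1, 1, 6)
w2 = Aw1 = (0·4 + 4·1 + 7·1 + 3·6; 4·4 + 1·1 + 1·1 + 6·6; 7·4 + 1·1 + 2·1 + 0·6; 3·4 + 6·1 + 0·1 + 4·6) = (29, 54, 31, 42)
The requested component of w2 is 42.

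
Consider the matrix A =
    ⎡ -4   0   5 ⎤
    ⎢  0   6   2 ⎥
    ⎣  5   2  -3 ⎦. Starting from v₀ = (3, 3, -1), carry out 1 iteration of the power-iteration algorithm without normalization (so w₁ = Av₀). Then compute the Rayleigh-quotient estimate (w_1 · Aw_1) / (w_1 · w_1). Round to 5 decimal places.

-3.47190

w1 = Av₀ = ((-4)·3 + 0·3 + 5·(-1); 0·3 + 6·3 + 2·(-1); 5·3 + 2·3 + (-3)·(-1)) = (-17, 16, 24)
Aw1 = (188, 144, -125)
w1·Aw1 = (-17)·188 + 16·144 + 24·(-125) = -3892; w1·w1 = (-17)·(-17) + 16·16 + 24·24 = 1121
λ ≈ -3892/1121 = -3.47190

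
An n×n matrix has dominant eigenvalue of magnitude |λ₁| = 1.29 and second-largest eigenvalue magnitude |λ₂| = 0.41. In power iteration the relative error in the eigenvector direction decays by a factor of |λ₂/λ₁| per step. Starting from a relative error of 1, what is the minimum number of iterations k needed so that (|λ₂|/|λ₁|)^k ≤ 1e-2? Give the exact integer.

5

|λ₂/λ₁| = 0.41/1.29 = 0.31783
Need k ≥ ln(1e-2) / ln(0.31783) = -4.6052 / -1.1462 ≈ 4.018
Smallest integer k satisfying the bound: 5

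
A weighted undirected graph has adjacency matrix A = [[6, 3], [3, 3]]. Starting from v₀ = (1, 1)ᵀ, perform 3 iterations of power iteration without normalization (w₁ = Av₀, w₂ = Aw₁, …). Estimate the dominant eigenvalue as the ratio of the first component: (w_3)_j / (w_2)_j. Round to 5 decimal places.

7.87500

w1 = Av₀ = (6·1 + 3·1; 3·1 + 3·1) = (9, 6)
w2 = Aw1 = (6·9 + 3·6; 3·9 + 3·6) = (72, 45)
w3 = Aw2 = (567, 351)
Ratio at component: 567 / 72 = 7.87500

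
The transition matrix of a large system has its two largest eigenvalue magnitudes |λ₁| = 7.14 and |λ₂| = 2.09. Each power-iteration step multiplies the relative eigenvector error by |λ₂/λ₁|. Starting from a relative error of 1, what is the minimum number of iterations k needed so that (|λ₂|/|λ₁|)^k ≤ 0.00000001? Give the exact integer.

|λ₂/λ₁| = 2.09/7.14 = 0.29272
Need k ≥ ln(0.00000001) / ln(0.29272) = -18.4207 / -1.2285 ≈ 14.994
Smallest integer k satisfying the bound: 15

15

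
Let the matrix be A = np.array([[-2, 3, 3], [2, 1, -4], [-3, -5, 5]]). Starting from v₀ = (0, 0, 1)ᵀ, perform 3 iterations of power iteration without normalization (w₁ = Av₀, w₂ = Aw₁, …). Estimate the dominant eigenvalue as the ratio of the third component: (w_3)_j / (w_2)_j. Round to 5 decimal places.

λ ≈ 7.75000

w1 = Av₀ = ((-2)·0 + 3·0 + 3·1; 2·0 + 1·0 + (-4)·1; (-3)·0 + (-5)·0 + 5·1) = (3, -4, 5)
w2 = Aw1 = ((-2)·3 + 3·(-4) + 3·5; 2·3 + 1·(-4) + (-4)·5; (-3)·3 + (-5)·(-4) + 5·5) = (-3, -18, 36)
w3 = Aw2 = (60, -168, 279)
Ratio at component: 279 / 36 = 7.75000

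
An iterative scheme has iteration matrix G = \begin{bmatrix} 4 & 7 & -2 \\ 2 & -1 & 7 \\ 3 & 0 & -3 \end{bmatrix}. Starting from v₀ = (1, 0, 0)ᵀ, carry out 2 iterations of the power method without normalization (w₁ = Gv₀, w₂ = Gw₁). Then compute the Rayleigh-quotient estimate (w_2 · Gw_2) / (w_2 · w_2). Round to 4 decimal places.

6.1027

w1 = Gv₀ = (4·1 + 7·0 + (-2)·0; 2·1 + (-1)·0 + 7·0; 3·1 + 0·0 + (-3)·0) = (4, 2, 3)
w2 = Gw1 = (4·4 + 7·2 + (-2)·3; 2·4 + (-1)·2 + 7·3; 3·4 + 0·2 + (-3)·3) = (24, 27, 3)
Gw2 = (279, 42, 63)
w2·Gw2 = 24·279 + 27·42 + 3·63 = 8019; w2·w2 = 24·24 + 27·27 + 3·3 = 1314
λ ≈ 8019/1314 = 6.1027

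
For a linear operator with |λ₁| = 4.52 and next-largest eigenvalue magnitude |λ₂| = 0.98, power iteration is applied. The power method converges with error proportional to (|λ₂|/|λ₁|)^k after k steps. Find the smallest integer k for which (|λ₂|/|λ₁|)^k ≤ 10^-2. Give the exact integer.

|λ₂/λ₁| = 0.98/4.52 = 0.21681
Need k ≥ ln(10^-2) / ln(0.21681) = -4.6052 / -1.5287 ≈ 3.012
Smallest integer k satisfying the bound: 4

4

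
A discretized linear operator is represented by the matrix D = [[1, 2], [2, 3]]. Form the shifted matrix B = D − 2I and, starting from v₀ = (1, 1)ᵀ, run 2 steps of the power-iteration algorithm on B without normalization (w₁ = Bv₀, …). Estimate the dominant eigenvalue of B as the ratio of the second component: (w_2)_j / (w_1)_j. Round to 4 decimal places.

B = D − 2I has rows (-1, 2); (2, 1)
w1 = Bv₀ = (1, 3)
w2 = Bw1 = (5, 5)
Ratio: 5/3 = 1.6667

1.6667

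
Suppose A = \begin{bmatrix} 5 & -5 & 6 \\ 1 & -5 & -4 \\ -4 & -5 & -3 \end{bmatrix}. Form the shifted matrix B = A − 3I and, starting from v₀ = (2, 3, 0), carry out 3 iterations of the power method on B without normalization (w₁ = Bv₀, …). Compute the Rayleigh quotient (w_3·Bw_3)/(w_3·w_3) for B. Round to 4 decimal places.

B = A − 3I has rows (2, -5, 6); (1, -8, -4); (-4, -5, -6)
w1 = Bv₀ = (2·2 + (-5)·3 + 6·0; 1·2 + (-8)·3 + (-4)·0; (-4)·2 + (-5)·3 + (-6)·0) = (-11, -22, -23)
w2 = Bw1 = (2·(-11) + (-5)·(-22) + 6·(-23); 1·(-11) + (-8)·(-22) + (-4)·(-23); (-4)·(-11) + (-5)·(-22) + (-6)·(-23)) = (-50, 257, 292)
w3 = Bw2 = (367, -3274, -2837)
Bw3 = (82, 37907, 31924)
w3·Bw3 = -214645812; w3·w3 = 18902334; μ ≈ -214645812/18902334 = -11.3555

μ ≈ -11.3555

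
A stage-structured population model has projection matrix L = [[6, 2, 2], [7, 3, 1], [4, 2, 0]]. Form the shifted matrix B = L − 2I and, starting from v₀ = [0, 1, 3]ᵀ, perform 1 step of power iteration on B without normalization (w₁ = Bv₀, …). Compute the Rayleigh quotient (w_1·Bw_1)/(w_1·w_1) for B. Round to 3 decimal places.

B = L − 2I has rows (4, 2, 2); (7, 1, 1); (4, 2, -2)
w1 = Bv₀ = (8, 4, -4)
Bw1 = (32, 56, 48)
w1·Bw1 = 288; w1·w1 = 96; μ ≈ 288/96 = 3.000

μ ≈ 3.000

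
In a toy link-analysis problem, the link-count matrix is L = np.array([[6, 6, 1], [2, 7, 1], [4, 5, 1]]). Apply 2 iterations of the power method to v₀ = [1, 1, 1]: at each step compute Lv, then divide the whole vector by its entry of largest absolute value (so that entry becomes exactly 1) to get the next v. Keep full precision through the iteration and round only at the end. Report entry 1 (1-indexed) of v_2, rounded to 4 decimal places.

Lv0 = (13.00000, 10.00000, 10.00000); divide by 13.00000 → v1 = (1.00000, 0.76923, 0.76923)
Lv1 = (11.38462, 8.15385, 8.61538); divide by 11.38462 → v2 = (1.00000, 0.71622, 0.75676)
Requested entry of v2: 148/148 = 1.0000

1.0000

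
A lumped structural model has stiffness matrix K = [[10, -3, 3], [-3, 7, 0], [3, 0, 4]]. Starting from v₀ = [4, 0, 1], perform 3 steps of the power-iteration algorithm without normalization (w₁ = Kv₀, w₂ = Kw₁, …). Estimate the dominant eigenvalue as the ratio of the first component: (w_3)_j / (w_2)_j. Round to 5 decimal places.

w1 = Kv₀ = (10·4 + (-3)·0 + 3·1; (-3)·4 + 7·0 + 0·1; 3·4 + 0·0 + 4·1) = (43, -12, 16)
w2 = Kw1 = (10·43 + (-3)·(-12) + 3·16; (-3)·43 + 7·(-12) + 0·16; 3·43 + 0·(-12) + 4·16) = (514, -213, 193)
w3 = Kw2 = (6358, -3033, 2314)
Ratio at component: 6358 / 514 = 12.36965

λ ≈ 12.36965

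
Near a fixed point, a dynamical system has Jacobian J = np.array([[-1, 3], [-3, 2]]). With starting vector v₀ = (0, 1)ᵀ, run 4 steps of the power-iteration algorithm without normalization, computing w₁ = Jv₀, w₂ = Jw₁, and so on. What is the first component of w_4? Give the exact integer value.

-39

w1 = Jv₀ = ((-1)·0 + 3·1; (-3)·0 + 2·1) = (3, 2)
w2 = Jw1 = ((-1)·3 + 3·2; (-3)·3 + 2·2) = (3, -5)
w3 = Jw2 = (-18, -19)
w4 = Jw3 = (-39, 16)
The requested component of w4 is -39.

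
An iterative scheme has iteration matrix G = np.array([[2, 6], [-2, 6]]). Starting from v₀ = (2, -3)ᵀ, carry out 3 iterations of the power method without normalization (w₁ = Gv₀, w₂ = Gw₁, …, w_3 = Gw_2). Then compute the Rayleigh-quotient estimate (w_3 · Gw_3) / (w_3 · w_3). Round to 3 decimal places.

3.543

w1 = Gv₀ = (2·2 + 6·(-3); (-2)·2 + 6·(-3)) = (-14, -22)
w2 = Gw1 = (2·(-14) + 6·(-22); (-2)·(-14) + 6·(-22)) = (-160, -104)
w3 = Gw2 = (-944, -304)
Gw3 = (-3712, 64)
w3·Gw3 = (-944)·(-3712) + (-304)·64 = 3484672; w3·w3 = (-944)·(-944) + (-304)·(-304) = 983552
λ ≈ 3484672/983552 = 3.543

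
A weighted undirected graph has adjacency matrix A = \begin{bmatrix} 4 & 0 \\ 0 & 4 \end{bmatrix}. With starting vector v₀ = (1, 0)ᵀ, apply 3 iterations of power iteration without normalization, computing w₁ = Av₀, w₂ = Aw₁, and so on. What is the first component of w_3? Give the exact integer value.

64

w1 = Av₀ = (4·1 + 0·0; 0·1 + 4·0) = (4, 0)
w2 = Aw1 = (4·4 + 0·0; 0·4 + 4·0) = (16, 0)
w3 = Aw2 = (64, 0)
The requested component of w3 is 64.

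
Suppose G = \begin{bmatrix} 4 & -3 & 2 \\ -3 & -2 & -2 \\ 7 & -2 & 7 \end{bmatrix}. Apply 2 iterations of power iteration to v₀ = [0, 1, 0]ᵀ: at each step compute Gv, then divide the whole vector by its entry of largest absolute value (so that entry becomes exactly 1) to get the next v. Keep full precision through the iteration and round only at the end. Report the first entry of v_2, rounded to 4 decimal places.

Gv0 = (-3.00000, -2.00000, -2.00000); divide by -3.00000 → v1 = (1.00000, 0.66667, 0.66667)
Gv1 = (3.33333, -5.66667, 10.33333); divide by 10.33333 → v2 = (0.32258, -0.54839, 1.00000)
Requested entry of v2: -10/-31 = 0.3226

0.3226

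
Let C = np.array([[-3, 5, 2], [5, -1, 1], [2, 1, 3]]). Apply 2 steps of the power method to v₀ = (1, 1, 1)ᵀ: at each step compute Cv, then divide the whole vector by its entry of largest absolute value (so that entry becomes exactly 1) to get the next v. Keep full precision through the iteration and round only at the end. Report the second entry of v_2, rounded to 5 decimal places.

0.67742

Cv0 = (4.000000, 5.000000, 6.000000); divide by 6.000000 → v1 = (0.666667, 0.833333, 1.000000)
Cv1 = (4.166667, 3.500000, 5.166667); divide by 5.166667 → v2 = (0.806452, 0.677419, 1.000000)
Requested entry of v2: 21/31 = 0.67742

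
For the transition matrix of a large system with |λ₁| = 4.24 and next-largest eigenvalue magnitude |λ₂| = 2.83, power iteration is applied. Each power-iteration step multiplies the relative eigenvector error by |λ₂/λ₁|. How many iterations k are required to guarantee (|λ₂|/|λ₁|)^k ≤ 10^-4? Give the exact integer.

|λ₂/λ₁| = 2.83/4.24 = 0.66745
Need k ≥ ln(10^-4) / ln(0.66745) = -9.2103 / -0.4043 ≈ 22.782
Smallest integer k satisfying the bound: 23

23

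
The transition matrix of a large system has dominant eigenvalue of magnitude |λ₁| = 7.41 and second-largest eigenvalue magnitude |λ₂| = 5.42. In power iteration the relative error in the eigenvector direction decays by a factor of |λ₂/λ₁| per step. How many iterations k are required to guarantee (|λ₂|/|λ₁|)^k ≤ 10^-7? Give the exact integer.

|λ₂/λ₁| = 5.42/7.41 = 0.73144
Need k ≥ ln(10^-7) / ln(0.73144) = -16.1181 / -0.3127 ≈ 51.539
Smallest integer k satisfying the bound: 52

52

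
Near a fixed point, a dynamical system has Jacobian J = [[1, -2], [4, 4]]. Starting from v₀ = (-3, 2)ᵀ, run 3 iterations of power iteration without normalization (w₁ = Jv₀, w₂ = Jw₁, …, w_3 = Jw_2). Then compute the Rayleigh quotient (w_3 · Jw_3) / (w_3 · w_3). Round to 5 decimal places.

w1 = Jv₀ = (-7, -4)
w2 = Jw1 = (1, -44)
w3 = Jw2 = (89, -172)
Jw3 = (433, -332)
w3·Jw3 = 89·433 + (-172)·(-332) = 95641; w3·w3 = 89·89 + (-172)·(-172) = 37505
λ ≈ 95641/37505 = 2.55009

λ ≈ 2.55009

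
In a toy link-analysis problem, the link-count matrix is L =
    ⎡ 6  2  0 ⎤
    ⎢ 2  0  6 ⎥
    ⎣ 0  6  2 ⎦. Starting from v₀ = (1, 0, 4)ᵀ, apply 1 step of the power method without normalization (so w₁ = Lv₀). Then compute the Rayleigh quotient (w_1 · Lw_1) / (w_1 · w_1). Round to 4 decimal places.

w1 = Lv₀ = (6, 26, 8)
Lw1 = (88, 60, 172)
w1·Lw1 = 6·88 + 26·60 + 8·172 = 3464; w1·w1 = 6·6 + 26·26 + 8·8 = 776
λ ≈ 3464/776 = 4.4639

λ ≈ 4.4639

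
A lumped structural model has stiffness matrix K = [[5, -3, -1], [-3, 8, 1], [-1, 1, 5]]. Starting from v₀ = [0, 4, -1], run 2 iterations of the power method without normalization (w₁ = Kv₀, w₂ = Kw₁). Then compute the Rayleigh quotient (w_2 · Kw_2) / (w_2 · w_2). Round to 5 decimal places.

10.06775

w1 = Kv₀ = (5·0 + (-3)·4 + (-1)·(-1); (-3)·0 + 8·4 + 1·(-1); (-1)·0 + 1·4 + 5·(-1)) = (-11, 31, -1)
w2 = Kw1 = (5·(-11) + (-3)·31 + (-1)·(-1); (-3)·(-11) + 8·31 + 1·(-1); (-1)·(-11) + 1·31 + 5·(-1)) = (-147, 280, 37)
Kw2 = (-1612, 2718, 612)
w2·Kw2 = (-147)·(-1612) + 280·2718 + 37·612 = 1020648; w2·w2 = (-147)·(-147) + 280·280 + 37·37 = 101378
λ ≈ 1020648/101378 = 10.06775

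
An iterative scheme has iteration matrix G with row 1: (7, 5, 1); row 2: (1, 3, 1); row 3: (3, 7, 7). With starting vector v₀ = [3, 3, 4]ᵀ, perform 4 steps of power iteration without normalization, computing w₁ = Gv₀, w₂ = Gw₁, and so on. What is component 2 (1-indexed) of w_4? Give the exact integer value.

w1 = Gv₀ = (40, 16, 58)
w2 = Gw1 = (418, 146, 638)
w3 = Gw2 = (4294, 1494, 6742)
w4 = Gw3 = (44270, 15518, 70534)
The requested component of w4 is 15518.

15518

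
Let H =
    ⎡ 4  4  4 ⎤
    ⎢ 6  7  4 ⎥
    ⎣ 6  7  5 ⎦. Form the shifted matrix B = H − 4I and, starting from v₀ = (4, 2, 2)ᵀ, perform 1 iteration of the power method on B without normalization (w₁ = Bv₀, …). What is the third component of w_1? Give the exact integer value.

40

B = H − 4I has rows (0, 4, 4); (6, 3, 4); (6, 7, 1)
w1 = Bv₀ = (16, 38, 40)
Requested component of w1: 40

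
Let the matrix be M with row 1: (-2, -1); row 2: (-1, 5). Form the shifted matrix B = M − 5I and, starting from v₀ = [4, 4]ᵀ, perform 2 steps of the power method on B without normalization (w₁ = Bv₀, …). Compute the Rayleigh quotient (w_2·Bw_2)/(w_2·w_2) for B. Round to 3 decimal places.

B = M − 5I has rows (-7, -1); (-1, 0)
w1 = Bv₀ = ((-7)·4 + (-1)·4; (-1)·4 + 0·4) = (-32, -4)
w2 = Bw1 = ((-7)·(-32) + (-1)·(-4); (-1)·(-32) + 0·(-4)) = (228, 32)
Bw2 = (-1628, -228)
w2·Bw2 = -378480; w2·w2 = 53008; μ ≈ -378480/53008 = -7.140

-7.140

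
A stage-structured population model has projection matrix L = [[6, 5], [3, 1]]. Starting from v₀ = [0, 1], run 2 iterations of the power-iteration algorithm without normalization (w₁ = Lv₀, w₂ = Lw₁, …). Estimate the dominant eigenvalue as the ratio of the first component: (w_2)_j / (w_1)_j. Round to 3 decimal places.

λ ≈ 7.000

w1 = Lv₀ = (5, 1)
w2 = Lw1 = (35, 16)
Ratio at component: 35 / 5 = 7.000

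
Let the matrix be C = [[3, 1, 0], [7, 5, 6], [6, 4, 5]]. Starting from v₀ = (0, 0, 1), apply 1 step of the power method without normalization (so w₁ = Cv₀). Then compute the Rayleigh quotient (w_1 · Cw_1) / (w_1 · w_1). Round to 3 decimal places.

9.918

w1 = Cv₀ = (3·0 + 1·0 + 0·1; 7·0 + 5·0 + 6·1; 6·0 + 4·0 + 5·1) = (0, 6, 5)
Cw1 = (6, 60, 49)
w1·Cw1 = 0·6 + 6·60 + 5·49 = 605; w1·w1 = 0·0 + 6·6 + 5·5 = 61
λ ≈ 605/61 = 9.918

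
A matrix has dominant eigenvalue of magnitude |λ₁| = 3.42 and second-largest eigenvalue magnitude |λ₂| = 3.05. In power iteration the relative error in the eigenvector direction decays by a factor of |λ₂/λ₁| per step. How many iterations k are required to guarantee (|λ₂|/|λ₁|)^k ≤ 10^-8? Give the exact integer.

161

|λ₂/λ₁| = 3.05/3.42 = 0.89181
Need k ≥ ln(10^-8) / ln(0.89181) = -18.4207 / -0.1145 ≈ 160.881
Smallest integer k satisfying the bound: 161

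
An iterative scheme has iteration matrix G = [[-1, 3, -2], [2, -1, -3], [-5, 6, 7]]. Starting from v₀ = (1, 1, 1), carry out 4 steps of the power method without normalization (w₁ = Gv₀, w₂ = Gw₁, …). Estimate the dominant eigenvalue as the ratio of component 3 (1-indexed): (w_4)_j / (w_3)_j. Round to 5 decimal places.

w1 = Gv₀ = ((-1)·1 + 3·1 + (-2)·1; 2·1 + (-1)·1 + (-3)·1; (-5)·1 + 6·1 + 7·1) = (0, -2, 8)
w2 = Gw1 = ((-1)·0 + 3·(-2) + (-2)·8; 2·0 + (-1)·(-2) + (-3)·8; (-5)·0 + 6·(-2) + 7·8) = (-22, -22, 44)
w3 = Gw2 = (-132, -154, 286)
w4 = Gw3 = (-902, -968, 1738)
Ratio at component: 1738 / 286 = 6.07692

6.07692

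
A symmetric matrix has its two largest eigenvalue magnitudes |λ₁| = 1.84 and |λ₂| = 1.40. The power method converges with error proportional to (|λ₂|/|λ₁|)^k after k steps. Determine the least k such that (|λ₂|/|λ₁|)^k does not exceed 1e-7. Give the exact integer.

|λ₂/λ₁| = 1.40/1.84 = 0.76087
Need k ≥ ln(1e-7) / ln(0.76087) = -16.1181 / -0.2733 ≈ 58.977
Smallest integer k satisfying the bound: 59

59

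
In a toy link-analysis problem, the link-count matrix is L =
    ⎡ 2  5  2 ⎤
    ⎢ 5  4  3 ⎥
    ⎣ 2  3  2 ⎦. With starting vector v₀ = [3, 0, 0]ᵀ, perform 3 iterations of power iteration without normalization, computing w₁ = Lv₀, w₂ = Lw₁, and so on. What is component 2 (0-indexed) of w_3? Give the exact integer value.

w1 = Lv₀ = (6, 15, 6)
w2 = Lw1 = (99, 108, 69)
w3 = Lw2 = (876, 1134, 660)
The requested component of w3 is 660.

660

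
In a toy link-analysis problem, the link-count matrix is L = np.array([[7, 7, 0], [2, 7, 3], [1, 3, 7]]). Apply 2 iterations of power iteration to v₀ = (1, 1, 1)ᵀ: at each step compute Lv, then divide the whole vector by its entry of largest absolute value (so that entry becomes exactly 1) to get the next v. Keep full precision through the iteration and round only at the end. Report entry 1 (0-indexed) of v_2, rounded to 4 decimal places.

0.7967

Lv0 = (14.00000, 12.00000, 11.00000); divide by 14.00000 → v1 = (1.00000, 0.85714, 0.78571)
Lv1 = (13.00000, 10.35714, 9.07143); divide by 13.00000 → v2 = (1.00000, 0.79670, 0.69780)
Requested entry of v2: 145/182 = 0.7967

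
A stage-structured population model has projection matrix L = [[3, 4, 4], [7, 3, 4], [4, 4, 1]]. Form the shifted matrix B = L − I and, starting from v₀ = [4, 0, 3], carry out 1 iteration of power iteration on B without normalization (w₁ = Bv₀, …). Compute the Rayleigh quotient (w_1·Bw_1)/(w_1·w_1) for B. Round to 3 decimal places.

9.078

B = L − I has rows (2, 4, 4); (7, 2, 4); (4, 4, 0)
w1 = Bv₀ = (2·4 + 4·0 + 4·3; 7·4 + 2·0 + 4·3; 4·4 + 4·0 + 0·3) = (20, 40, 16)
Bw1 = (264, 284, 240)
w1·Bw1 = 20480; w1·w1 = 2256; μ ≈ 20480/2256 = 9.078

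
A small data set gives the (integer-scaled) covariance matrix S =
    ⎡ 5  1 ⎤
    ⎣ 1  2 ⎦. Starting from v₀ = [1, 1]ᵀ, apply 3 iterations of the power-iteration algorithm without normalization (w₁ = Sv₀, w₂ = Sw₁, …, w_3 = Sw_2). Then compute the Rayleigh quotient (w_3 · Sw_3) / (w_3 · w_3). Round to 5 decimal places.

λ ≈ 5.30167

w1 = Sv₀ = (5·1 + 1·1; 1·1 + 2·1) = (6, 3)
w2 = Sw1 = (5·6 + 1·3; 1·6 + 2·3) = (33, 12)
w3 = Sw2 = (177, 57)
Sw3 = (942, 291)
w3·Sw3 = 177·942 + 57·291 = 183321; w3·w3 = 177·177 + 57·57 = 34578
λ ≈ 183321/34578 = 5.30167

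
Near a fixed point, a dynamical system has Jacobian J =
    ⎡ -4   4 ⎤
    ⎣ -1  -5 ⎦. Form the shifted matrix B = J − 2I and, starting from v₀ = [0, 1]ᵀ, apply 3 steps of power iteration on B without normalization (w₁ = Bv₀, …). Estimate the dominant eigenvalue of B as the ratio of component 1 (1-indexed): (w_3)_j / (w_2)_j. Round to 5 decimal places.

B = J − 2I has rows (-6, 4); (-1, -7)
w1 = Bv₀ = (4, -7)
w2 = Bw1 = (-52, 45)
w3 = Bw2 = (492, -263)
Ratio: 492/-52 = -9.46154

μ ≈ -9.46154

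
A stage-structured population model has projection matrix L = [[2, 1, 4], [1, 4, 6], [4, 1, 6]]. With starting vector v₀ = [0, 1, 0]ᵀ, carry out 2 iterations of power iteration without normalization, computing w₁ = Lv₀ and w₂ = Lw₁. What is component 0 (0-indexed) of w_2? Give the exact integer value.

10

w1 = Lv₀ = (2·0 + 1·1 + 4·0; 1·0 + 4·1 + 6·0; 4·0 + 1·1 + 6·0) = (1, 4, 1)
w2 = Lw1 = (2·1 + 1·4 + 4·1; 1·1 + 4·4 + 6·1; 4·1 + 1·4 + 6·1) = (10, 23, 14)
The requested component of w2 is 10.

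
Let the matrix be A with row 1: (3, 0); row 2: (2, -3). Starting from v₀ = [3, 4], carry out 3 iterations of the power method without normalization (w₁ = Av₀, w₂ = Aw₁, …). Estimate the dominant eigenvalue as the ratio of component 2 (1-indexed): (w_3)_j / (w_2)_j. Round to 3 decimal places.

λ ≈ -1.500

w1 = Av₀ = (3·3 + 0·4; 2·3 + (-3)·4) = (9, -6)
w2 = Aw1 = (3·9 + 0·(-6); 2·9 + (-3)·(-6)) = (27, 36)
w3 = Aw2 = (81, -54)
Ratio at component: -54 / 36 = -1.500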